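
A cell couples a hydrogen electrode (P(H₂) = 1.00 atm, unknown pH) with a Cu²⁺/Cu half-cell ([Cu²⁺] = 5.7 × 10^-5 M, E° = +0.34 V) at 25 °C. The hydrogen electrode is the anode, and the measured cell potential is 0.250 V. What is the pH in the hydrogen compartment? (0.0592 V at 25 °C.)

E°_cell = 0.34 V and n = 2.
log Q = n(E° − E)/0.0592 = 2×(0.34 − 0.250)/0.0592 = 3.041.
With Q = [H⁺]^2 / ([Cu²⁺]·P(H₂)), solving for [H⁺] gives log[H⁺] = -0.602, so pH = 0.60.

pH = 0.60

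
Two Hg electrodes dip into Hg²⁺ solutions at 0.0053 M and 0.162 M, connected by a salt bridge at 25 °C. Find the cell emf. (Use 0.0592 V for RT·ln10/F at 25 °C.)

Both half-cells are Hg²⁺/Hg, so E°_cell = 0. The concentrated side is the cathode; the cell reaction moves Hg²⁺ from high to low concentration with n = 2.
Q = [Hg²⁺]_dilute/[Hg²⁺]_conc = 0.0053/0.162 = 0.0327.
E = 0 − (0.0592/2) log Q = −(0.0592/2)(-1.485) = 0.0440 V.

0.044 V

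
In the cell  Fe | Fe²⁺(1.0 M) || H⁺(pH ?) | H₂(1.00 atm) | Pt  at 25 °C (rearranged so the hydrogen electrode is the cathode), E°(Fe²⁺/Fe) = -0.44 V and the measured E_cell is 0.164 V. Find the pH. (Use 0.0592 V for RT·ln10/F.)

pH = 4.66

E°_cell = 0.44 V and n = 2.
log Q = n(E° − E)/0.0592 = 2×(0.44 − 0.164)/0.0592 = 9.324.
With Q = [Fe²⁺]·P(H₂) / [H⁺]^2, solving for [H⁺] gives log[H⁺] = -4.662, so pH = 4.66.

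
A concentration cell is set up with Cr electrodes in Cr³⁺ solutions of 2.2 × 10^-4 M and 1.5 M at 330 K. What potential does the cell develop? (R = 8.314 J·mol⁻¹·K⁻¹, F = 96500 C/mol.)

Both half-cells are Cr³⁺/Cr, so E°_cell = 0. The concentrated side is the cathode; the cell reaction moves Cr³⁺ from high to low concentration with n = 3.
Q = [Cr³⁺]_dilute/[Cr³⁺]_conc = 2.2 × 10^-4/1.5 = 1.47 × 10^-4.
E = 0 − (RT/nF) ln Q = −((8.314×330)/(3×96500))(-8.827) = 0.0837 V.

0.084 V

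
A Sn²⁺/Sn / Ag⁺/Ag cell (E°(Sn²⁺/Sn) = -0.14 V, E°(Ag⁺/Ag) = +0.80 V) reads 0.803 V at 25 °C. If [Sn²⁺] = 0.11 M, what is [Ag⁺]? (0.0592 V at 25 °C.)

From the Nernst equation, log Q = n(E° − E)/0.0592 = 2(0.94 − 0.803)/0.0592 = 4.628, so Q = 4.25 × 10^4.
With Q = [Sn²⁺]/[Ag⁺]^2 and the known concentrations, [Ag⁺]^2 in the denominator gives [Ag⁺] = 0.0016 M.

0.0016 M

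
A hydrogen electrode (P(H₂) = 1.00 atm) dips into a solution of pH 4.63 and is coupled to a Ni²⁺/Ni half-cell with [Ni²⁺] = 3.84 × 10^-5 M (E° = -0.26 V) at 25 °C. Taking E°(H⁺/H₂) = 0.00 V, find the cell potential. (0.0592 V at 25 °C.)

The hydrogen couple is the cathode, so E°_cell = 0.26 V; n = 2.
[H⁺] = 10^(−4.63) = 2.3 × 10^-5 M, and Q = [Ni²⁺]·P(H₂) / [H⁺]^2 = 6.99 × 10^4.
E = E° − (0.0592/2) log Q = 0.26 − (0.0592/2)(4.844) = 0.117 V.

0.12 V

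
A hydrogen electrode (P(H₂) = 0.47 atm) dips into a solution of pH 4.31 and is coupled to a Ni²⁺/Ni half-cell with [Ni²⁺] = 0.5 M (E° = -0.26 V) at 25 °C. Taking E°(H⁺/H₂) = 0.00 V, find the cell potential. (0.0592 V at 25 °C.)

0.023 V

The hydrogen couple is the cathode, so E°_cell = 0.26 V; n = 2.
[H⁺] = 10^(−4.31) = 4.9 × 10^-5 M, and Q = [Ni²⁺]·P(H₂) / [H⁺]^2 = 9.8 × 10^7.
E = E° − (0.0592/2) log Q = 0.26 − (0.0592/2)(7.991) = 0.023 V.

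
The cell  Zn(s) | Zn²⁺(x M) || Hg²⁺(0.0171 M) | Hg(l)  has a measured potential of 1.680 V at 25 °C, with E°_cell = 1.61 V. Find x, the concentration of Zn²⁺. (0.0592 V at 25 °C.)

From the Nernst equation, log Q = n(E° − E)/0.0592 = 2(1.61 − 1.680)/0.0592 = -2.365, so Q = 0.00432.
With Q = [Zn²⁺]/[Hg²⁺] and the known concentrations, [Zn²⁺] in the numerator gives [Zn²⁺] = 7.4 × 10^-5 M.

7.4 × 10^-5 M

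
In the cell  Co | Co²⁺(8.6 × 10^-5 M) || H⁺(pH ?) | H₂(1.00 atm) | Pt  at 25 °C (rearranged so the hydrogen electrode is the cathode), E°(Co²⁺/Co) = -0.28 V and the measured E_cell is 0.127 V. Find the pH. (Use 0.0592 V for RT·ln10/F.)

pH = 4.62

E°_cell = 0.28 V and n = 2.
log Q = n(E° − E)/0.0592 = 2×(0.28 − 0.127)/0.0592 = 5.169.
With Q = [Co²⁺]·P(H₂) / [H⁺]^2, solving for [H⁺] gives log[H⁺] = -4.617, so pH = 4.62.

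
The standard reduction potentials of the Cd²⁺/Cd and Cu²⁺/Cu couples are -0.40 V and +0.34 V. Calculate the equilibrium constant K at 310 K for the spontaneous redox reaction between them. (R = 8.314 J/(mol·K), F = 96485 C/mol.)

1.2 × 10^24

E°_cell = +0.34 − (-0.40) = 0.74 V, with n = 2 electrons transferred.
At equilibrium E = 0, so the Nernst equation gives ln K = nFE°/RT = (2)(96485)(0.74)/((8.314)(310)) = 55.41.
K = e^55.41 = 1.2 × 10^24.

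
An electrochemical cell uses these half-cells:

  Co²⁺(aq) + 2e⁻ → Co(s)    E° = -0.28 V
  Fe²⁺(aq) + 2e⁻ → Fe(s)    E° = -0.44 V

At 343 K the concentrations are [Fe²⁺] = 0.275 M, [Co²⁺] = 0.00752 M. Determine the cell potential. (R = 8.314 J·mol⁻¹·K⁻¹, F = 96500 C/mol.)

The Co²⁺/Co couple has the higher reduction potential and acts as the cathode, so E°_cell = -0.28 − (-0.44) = 0.16 V.
Balancing electrons gives n = 2; the reaction quotient is Q = [Fe²⁺]/[Co²⁺] = 36.6.
E = E° − (RT/nF) ln Q = 0.16 − (8.314×343)/(2×96500) × (3.599) = 0.160 − 0.053 = 0.107 V.

0.107 V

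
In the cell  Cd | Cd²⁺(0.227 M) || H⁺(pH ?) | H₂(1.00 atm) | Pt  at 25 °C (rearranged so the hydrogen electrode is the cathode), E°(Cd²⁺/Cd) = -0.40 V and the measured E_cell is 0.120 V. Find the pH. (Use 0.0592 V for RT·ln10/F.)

pH = 5.05

E°_cell = 0.40 V and n = 2.
log Q = n(E° − E)/0.0592 = 2×(0.40 − 0.120)/0.0592 = 9.459.
With Q = [Cd²⁺]·P(H₂) / [H⁺]^2, solving for [H⁺] gives log[H⁺] = -5.052, so pH = 5.05.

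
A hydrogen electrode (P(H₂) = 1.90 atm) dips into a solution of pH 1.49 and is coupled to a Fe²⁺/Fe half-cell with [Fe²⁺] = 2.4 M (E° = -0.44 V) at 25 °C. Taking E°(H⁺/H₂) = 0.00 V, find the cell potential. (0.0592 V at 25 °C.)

The hydrogen couple is the cathode, so E°_cell = 0.44 V; n = 2.
[H⁺] = 10^(−1.49) = 0.032 M, and Q = [Fe²⁺]·P(H₂) / [H⁺]^2 = 4350.
E = E° − (0.0592/2) log Q = 0.44 − (0.0592/2)(3.639) = 0.332 V.

0.33 V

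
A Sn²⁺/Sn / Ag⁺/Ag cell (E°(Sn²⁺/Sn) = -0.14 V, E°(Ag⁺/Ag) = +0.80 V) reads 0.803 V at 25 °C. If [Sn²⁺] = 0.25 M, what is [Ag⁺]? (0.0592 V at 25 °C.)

From the Nernst equation, log Q = n(E° − E)/0.0592 = 2(0.94 − 0.803)/0.0592 = 4.628, so Q = 4.25 × 10^4.
With Q = [Sn²⁺]/[Ag⁺]^2 and the known concentrations, [Ag⁺]^2 in the denominator gives [Ag⁺] = 0.0024 M.

0.0024 M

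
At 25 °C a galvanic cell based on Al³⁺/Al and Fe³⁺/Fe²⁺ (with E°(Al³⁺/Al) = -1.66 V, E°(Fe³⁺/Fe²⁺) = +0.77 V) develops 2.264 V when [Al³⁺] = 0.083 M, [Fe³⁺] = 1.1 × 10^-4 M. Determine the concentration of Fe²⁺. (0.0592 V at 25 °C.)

From the Nernst equation, log Q = n(E° − E)/0.0592 = 3(2.43 − 2.264)/0.0592 = 8.412, so Q = 2.58 × 10^8.
With Q = [Al³⁺]·[Fe²⁺]^3/[Fe³⁺]^3 and the known concentrations, [Fe²⁺]^3 in the numerator gives [Fe²⁺] = 0.16 M.

0.16 M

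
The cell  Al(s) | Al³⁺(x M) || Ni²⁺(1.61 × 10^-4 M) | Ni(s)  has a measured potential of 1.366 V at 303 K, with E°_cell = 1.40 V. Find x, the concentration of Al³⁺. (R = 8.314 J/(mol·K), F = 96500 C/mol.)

From the Nernst equation, ln Q = nF(E° − E)/RT = 6×96500×(1.40 − 1.366)/(8.314×303) = 7.815, so Q = 2480.
With Q = [Al³⁺]^2/[Ni²⁺]^3 and the known concentrations, [Al³⁺]^2 in the numerator gives [Al³⁺] = 1 × 10^-4 M.

1 × 10^-4 M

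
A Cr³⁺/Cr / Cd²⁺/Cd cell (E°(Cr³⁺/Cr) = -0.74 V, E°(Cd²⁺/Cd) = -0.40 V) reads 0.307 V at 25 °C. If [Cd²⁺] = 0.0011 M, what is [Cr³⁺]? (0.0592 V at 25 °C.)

From the Nernst equation, log Q = n(E° − E)/0.0592 = 6(0.34 − 0.307)/0.0592 = 3.345, so Q = 2210.
With Q = [Cr³⁺]^2/[Cd²⁺]^3 and the known concentrations, [Cr³⁺]^2 in the numerator gives [Cr³⁺] = 0.0017 M.

0.0017 M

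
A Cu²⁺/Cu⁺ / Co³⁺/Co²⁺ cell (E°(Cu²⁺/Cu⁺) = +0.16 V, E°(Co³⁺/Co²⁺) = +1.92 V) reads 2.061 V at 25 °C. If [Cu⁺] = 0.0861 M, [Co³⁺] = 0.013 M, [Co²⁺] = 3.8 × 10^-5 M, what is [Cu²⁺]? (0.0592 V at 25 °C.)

2.4 × 10^-4 M

From the Nernst equation, log Q = n(E° − E)/0.0592 = 1(1.76 − 2.061)/0.0592 = -5.084, so Q = 8.23 × 10^-6.
With Q = [Cu²⁺]·[Co²⁺]/([Cu⁺]·[Co³⁺]) and the known concentrations, [Cu²⁺] in the numerator gives [Cu²⁺] = 2.4 × 10^-4 M.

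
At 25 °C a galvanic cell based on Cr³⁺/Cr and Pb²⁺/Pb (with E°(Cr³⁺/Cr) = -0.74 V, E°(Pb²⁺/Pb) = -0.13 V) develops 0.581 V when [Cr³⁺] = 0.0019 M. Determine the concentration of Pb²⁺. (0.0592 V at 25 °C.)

0.0016 M

From the Nernst equation, log Q = n(E° − E)/0.0592 = 6(0.61 − 0.581)/0.0592 = 2.939, so Q = 869.
With Q = [Cr³⁺]^2/[Pb²⁺]^3 and the known concentrations, [Pb²⁺]^3 in the denominator gives [Pb²⁺] = 0.0016 M.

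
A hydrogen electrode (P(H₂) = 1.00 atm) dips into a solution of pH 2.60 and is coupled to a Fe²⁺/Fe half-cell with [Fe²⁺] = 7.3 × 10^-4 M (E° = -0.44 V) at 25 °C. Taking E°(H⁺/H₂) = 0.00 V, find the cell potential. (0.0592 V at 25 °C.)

The hydrogen couple is the cathode, so E°_cell = 0.44 V; n = 2.
[H⁺] = 10^(−2.60) = 0.0025 M, and Q = [Fe²⁺]·P(H₂) / [H⁺]^2 = 116.
E = E° − (0.0592/2) log Q = 0.44 − (0.0592/2)(2.063) = 0.379 V.

0.38 V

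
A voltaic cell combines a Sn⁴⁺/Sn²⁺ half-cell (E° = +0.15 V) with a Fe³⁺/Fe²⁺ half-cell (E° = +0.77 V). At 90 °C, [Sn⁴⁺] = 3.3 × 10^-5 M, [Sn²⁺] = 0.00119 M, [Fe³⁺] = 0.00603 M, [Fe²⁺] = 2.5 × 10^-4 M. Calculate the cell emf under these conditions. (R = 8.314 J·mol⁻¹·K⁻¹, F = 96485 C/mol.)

The Fe³⁺/Fe²⁺ couple has the higher reduction potential and acts as the cathode, so E°_cell = +0.77 − (+0.15) = 0.62 V.
Balancing electrons gives n = 2; the reaction quotient is Q = [Sn⁴⁺]·[Fe²⁺]^2/([Sn²⁺]·[Fe³⁺]^2) = 4.77 × 10^-5.
E = E° − (RT/nF) ln Q = 0.62 − (8.314×363)/(2×96485) × (-9.951) = 0.620 + 0.156 = 0.776 V.

0.776 V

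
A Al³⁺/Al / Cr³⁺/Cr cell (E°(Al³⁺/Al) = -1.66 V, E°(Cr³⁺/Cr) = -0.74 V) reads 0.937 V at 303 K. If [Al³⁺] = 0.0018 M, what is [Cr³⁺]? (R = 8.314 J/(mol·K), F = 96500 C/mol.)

From the Nernst equation, ln Q = nF(E° − E)/RT = 3×96500×(0.92 − 0.937)/(8.314×303) = -1.954, so Q = 0.142.
With Q = [Al³⁺]/[Cr³⁺] and the known concentrations, [Cr³⁺] in the denominator gives [Cr³⁺] = 0.013 M.

0.013 M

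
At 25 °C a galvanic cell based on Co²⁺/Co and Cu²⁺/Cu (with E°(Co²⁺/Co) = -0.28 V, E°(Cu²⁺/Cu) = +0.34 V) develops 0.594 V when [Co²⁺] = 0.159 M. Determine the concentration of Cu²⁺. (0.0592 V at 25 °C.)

0.021 M

From the Nernst equation, log Q = n(E° − E)/0.0592 = 2(0.62 − 0.594)/0.0592 = 0.878, so Q = 7.56.
With Q = [Co²⁺]/[Cu²⁺] and the known concentrations, [Cu²⁺] in the denominator gives [Cu²⁺] = 0.021 M.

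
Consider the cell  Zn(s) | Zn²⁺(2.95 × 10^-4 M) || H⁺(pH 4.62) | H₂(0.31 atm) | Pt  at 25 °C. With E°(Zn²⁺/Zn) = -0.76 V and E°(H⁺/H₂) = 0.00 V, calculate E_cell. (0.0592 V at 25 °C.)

0.61 V

The hydrogen couple is the cathode, so E°_cell = 0.76 V; n = 2.
[H⁺] = 10^(−4.62) = 2.4 × 10^-5 M, and Q = [Zn²⁺]·P(H₂) / [H⁺]^2 = 1.59 × 10^5.
E = E° − (0.0592/2) log Q = 0.76 − (0.0592/2)(5.201) = 0.606 V.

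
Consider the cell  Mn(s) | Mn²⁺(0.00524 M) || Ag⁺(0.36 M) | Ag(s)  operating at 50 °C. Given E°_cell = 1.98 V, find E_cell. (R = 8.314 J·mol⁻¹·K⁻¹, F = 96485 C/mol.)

Balancing electrons gives n = 2; the reaction quotient is Q = [Mn²⁺]/[Ag⁺]^2 = 0.0404.
E = E° − (RT/nF) ln Q = 1.98 − (8.314×323)/(2×96485) × (-3.208) = 1.980 + 0.045 = 2.025 V.

2.02 V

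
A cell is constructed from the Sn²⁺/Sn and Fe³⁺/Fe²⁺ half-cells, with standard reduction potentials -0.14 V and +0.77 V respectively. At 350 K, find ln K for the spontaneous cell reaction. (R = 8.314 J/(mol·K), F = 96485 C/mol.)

E°_cell = +0.77 − (-0.14) = 0.91 V, with n = 2 electrons transferred.
At equilibrium E = 0, so the Nernst equation gives ln K = nFE°/RT = (2)(96485)(0.91)/((8.314)(350)) = 60.35.

ln K = 60.3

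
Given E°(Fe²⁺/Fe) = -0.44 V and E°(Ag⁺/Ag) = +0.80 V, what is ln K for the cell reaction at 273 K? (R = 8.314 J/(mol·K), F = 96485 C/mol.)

E°_cell = +0.80 − (-0.44) = 1.24 V, with n = 2 electrons transferred.
At equilibrium E = 0, so the Nernst equation gives ln K = nFE°/RT = (2)(96485)(1.24)/((8.314)(273)) = 105.42.

ln K = 105.4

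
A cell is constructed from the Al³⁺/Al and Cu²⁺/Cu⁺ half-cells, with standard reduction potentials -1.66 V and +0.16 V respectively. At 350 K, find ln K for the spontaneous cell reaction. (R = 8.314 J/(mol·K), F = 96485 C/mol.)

E°_cell = +0.16 − (-1.66) = 1.82 V, with n = 3 electrons transferred.
At equilibrium E = 0, so the Nernst equation gives ln K = nFE°/RT = (3)(96485)(1.82)/((8.314)(350)) = 181.04.

ln K = 181.0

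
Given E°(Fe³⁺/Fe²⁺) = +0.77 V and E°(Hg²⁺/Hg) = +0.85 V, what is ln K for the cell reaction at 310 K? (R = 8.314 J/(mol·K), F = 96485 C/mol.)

ln K = 6.0

E°_cell = +0.85 − (+0.77) = 0.08 V, with n = 2 electrons transferred.
At equilibrium E = 0, so the Nernst equation gives ln K = nFE°/RT = (2)(96485)(0.08)/((8.314)(310)) = 5.99.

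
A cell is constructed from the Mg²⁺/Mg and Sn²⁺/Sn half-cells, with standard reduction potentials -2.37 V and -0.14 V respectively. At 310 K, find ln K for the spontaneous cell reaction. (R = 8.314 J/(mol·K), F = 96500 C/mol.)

E°_cell = -0.14 − (-2.37) = 2.23 V, with n = 2 electrons transferred.
At equilibrium E = 0, so the Nernst equation gives ln K = nFE°/RT = (2)(96500)(2.23)/((8.314)(310)) = 166.99.

ln K = 167.0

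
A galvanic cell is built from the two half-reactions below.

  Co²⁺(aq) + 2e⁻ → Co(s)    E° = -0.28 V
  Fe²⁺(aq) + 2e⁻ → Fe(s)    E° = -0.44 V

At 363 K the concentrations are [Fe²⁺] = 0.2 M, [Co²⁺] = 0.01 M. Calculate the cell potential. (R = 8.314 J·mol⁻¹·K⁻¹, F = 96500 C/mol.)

0.113 V

The Co²⁺/Co couple has the higher reduction potential and acts as the cathode, so E°_cell = -0.28 − (-0.44) = 0.16 V.
Balancing electrons gives n = 2; the reaction quotient is Q = [Fe²⁺]/[Co²⁺] = 20.0.
E = E° − (RT/nF) ln Q = 0.16 − (8.314×363)/(2×96500) × (2.996) = 0.160 − 0.047 = 0.113 V.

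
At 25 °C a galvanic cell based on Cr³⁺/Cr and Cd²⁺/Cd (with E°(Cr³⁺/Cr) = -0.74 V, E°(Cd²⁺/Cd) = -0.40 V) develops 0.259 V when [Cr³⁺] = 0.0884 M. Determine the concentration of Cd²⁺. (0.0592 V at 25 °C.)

From the Nernst equation, log Q = n(E° − E)/0.0592 = 6(0.34 − 0.259)/0.0592 = 8.209, so Q = 1.62 × 10^8.
With Q = [Cr³⁺]^2/[Cd²⁺]^3 and the known concentrations, [Cd²⁺]^3 in the denominator gives [Cd²⁺] = 3.6 × 10^-4 M.

3.6 × 10^-4 M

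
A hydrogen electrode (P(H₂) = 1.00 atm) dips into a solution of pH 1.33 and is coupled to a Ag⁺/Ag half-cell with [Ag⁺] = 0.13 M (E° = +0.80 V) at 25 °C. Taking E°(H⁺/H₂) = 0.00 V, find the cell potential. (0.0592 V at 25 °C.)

0.83 V

The Ag⁺/Ag couple is the cathode, so E°_cell = 0.80 V; n = 2.
[H⁺] = 10^(−1.33) = 0.047 M, and Q = [H⁺]^2 / ([Ag⁺]^2·P(H₂)) = 0.129.
E = E° − (0.0592/2) log Q = 0.80 − (0.0592/2)(-0.888) = 0.826 V.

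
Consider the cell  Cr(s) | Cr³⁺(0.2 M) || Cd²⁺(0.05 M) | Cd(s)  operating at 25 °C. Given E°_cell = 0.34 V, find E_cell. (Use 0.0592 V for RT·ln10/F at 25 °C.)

Balancing electrons gives n = 6; the reaction quotient is Q = [Cr³⁺]^2/[Cd²⁺]^3 = 320.
At 25 °C, E = E° − (0.0592/n) log Q = 0.34 − (0.0592/6)(2.505) = 0.340 − 0.025 = 0.315 V.

0.315 V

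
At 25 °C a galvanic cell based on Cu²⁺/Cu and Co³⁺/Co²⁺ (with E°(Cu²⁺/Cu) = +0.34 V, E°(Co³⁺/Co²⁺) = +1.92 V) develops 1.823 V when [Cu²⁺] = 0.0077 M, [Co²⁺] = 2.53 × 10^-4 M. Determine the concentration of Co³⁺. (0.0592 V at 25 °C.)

0.28 M

From the Nernst equation, log Q = n(E° − E)/0.0592 = 2(1.58 − 1.823)/0.0592 = -8.209, so Q = 6.17 × 10^-9.
With Q = [Cu²⁺]·[Co²⁺]^2/[Co³⁺]^2 and the known concentrations, [Co³⁺]^2 in the denominator gives [Co³⁺] = 0.28 M.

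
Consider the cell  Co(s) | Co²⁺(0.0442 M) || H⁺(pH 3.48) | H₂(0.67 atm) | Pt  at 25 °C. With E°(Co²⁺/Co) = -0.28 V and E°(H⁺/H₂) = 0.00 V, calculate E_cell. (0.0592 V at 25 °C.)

0.12 V

The hydrogen couple is the cathode, so E°_cell = 0.28 V; n = 2.
[H⁺] = 10^(−3.48) = 3.3 × 10^-4 M, and Q = [Co²⁺]·P(H₂) / [H⁺]^2 = 2.7 × 10^5.
E = E° − (0.0592/2) log Q = 0.28 − (0.0592/2)(5.431) = 0.119 V.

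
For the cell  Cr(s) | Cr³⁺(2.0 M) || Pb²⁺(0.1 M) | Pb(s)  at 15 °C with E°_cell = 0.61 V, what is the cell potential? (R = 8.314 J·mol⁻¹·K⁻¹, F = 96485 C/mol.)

Balancing electrons gives n = 6; the reaction quotient is Q = [Cr³⁺]^2/[Pb²⁺]^3 = 4000.
E = E° − (RT/nF) ln Q = 0.61 − (8.314×288)/(6×96485) × (8.294) = 0.610 − 0.034 = 0.576 V.

0.576 V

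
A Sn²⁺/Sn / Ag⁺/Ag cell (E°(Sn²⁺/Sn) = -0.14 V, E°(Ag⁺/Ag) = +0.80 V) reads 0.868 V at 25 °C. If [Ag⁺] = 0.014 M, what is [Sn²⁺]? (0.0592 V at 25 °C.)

From the Nernst equation, log Q = n(E° − E)/0.0592 = 2(0.94 − 0.868)/0.0592 = 2.432, so Q = 271.
With Q = [Sn²⁺]/[Ag⁺]^2 and the known concentrations, [Sn²⁺] in the numerator gives [Sn²⁺] = 0.053 M.

0.053 M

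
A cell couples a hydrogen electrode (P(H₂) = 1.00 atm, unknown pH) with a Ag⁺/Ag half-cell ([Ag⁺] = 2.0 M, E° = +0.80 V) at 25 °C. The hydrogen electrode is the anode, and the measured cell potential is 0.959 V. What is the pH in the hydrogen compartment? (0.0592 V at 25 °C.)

E°_cell = 0.80 V and n = 2.
log Q = n(E° − E)/0.0592 = 2×(0.80 − 0.959)/0.0592 = -5.372.
With Q = [H⁺]^2 / ([Ag⁺]^2·P(H₂)), solving for [H⁺] gives log[H⁺] = -2.385, so pH = 2.38.

pH = 2.38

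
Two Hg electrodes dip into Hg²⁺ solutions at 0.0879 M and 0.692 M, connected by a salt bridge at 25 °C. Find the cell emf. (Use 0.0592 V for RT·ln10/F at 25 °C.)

Both half-cells are Hg²⁺/Hg, so E°_cell = 0. The concentrated side is the cathode; the cell reaction moves Hg²⁺ from high to low concentration with n = 2.
Q = [Hg²⁺]_dilute/[Hg²⁺]_conc = 0.0879/0.692 = 0.127.
E = 0 − (0.0592/2) log Q = −(0.0592/2)(-0.896) = 0.0265 V.

0.027 V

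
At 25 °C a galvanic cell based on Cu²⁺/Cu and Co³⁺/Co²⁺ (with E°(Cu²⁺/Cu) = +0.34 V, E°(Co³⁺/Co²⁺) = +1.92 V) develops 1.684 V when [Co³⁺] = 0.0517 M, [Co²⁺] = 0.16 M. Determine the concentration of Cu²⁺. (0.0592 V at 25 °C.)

From the Nernst equation, log Q = n(E° − E)/0.0592 = 2(1.58 − 1.684)/0.0592 = -3.514, so Q = 3.07 × 10^-4.
With Q = [Cu²⁺]·[Co²⁺]^2/[Co³⁺]^2 and the known concentrations, [Cu²⁺] in the numerator gives [Cu²⁺] = 3.2 × 10^-5 M.

3.2 × 10^-5 M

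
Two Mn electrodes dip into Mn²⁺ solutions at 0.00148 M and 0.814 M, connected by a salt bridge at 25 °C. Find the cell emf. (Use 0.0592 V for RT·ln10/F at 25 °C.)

0.081 V

Both half-cells are Mn²⁺/Mn, so E°_cell = 0. The concentrated side is the cathode; the cell reaction moves Mn²⁺ from high to low concentration with n = 2.
Q = [Mn²⁺]_dilute/[Mn²⁺]_conc = 0.00148/0.814 = 0.00182.
E = 0 − (0.0592/2) log Q = −(0.0592/2)(-2.740) = 0.0811 V.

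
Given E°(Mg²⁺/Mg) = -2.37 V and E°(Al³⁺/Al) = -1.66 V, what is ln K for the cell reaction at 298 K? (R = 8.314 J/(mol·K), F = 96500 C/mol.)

ln K = 165.9

E°_cell = -1.66 − (-2.37) = 0.71 V, with n = 6 electrons transferred.
At equilibrium E = 0, so the Nernst equation gives ln K = nFE°/RT = (6)(96500)(0.71)/((8.314)(298)) = 165.92.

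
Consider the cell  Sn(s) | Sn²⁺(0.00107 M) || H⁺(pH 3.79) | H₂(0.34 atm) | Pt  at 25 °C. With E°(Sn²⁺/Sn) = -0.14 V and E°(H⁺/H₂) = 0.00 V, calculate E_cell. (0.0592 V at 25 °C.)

0.017 V

The hydrogen couple is the cathode, so E°_cell = 0.14 V; n = 2.
[H⁺] = 10^(−3.79) = 1.6 × 10^-4 M, and Q = [Sn²⁺]·P(H₂) / [H⁺]^2 = 1.38 × 10^4.
E = E° − (0.0592/2) log Q = 0.14 − (0.0592/2)(4.141) = 0.017 V.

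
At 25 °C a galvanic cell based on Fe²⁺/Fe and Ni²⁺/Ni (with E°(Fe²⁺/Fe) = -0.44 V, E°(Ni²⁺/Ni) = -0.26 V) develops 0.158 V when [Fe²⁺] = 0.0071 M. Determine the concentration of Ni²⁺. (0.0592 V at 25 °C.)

From the Nernst equation, log Q = n(E° − E)/0.0592 = 2(0.18 − 0.158)/0.0592 = 0.743, so Q = 5.54.
With Q = [Fe²⁺]/[Ni²⁺] and the known concentrations, [Ni²⁺] in the denominator gives [Ni²⁺] = 0.0013 M.

0.0013 M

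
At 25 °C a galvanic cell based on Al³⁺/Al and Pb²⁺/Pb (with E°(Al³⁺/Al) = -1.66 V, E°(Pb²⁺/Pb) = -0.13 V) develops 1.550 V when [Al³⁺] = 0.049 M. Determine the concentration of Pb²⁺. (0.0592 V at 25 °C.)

0.63 M

From the Nernst equation, log Q = n(E° − E)/0.0592 = 6(1.53 − 1.550)/0.0592 = -2.027, so Q = 0.00940.
With Q = [Al³⁺]^2/[Pb²⁺]^3 and the known concentrations, [Pb²⁺]^3 in the denominator gives [Pb²⁺] = 0.63 M.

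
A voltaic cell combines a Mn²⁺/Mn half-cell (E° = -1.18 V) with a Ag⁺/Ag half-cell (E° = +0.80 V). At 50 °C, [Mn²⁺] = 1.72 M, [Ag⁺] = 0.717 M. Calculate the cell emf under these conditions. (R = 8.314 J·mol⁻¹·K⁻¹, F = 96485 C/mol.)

1.96 V

The Ag⁺/Ag couple has the higher reduction potential and acts as the cathode, so E°_cell = +0.80 − (-1.18) = 1.98 V.
Balancing electrons gives n = 2; the reaction quotient is Q = [Mn²⁺]/[Ag⁺]^2 = 3.35.
E = E° − (RT/nF) ln Q = 1.98 − (8.314×323)/(2×96485) × (1.208) = 1.980 − 0.017 = 1.963 V.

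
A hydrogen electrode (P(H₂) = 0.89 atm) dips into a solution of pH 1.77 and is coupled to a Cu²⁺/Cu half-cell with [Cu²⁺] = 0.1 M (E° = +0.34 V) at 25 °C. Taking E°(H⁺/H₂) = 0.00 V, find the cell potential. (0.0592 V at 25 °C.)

0.41 V

The Cu²⁺/Cu couple is the cathode, so E°_cell = 0.34 V; n = 2.
[H⁺] = 10^(−1.77) = 0.017 M, and Q = [H⁺]^2 / ([Cu²⁺]·P(H₂)) = 0.00324.
E = E° − (0.0592/2) log Q = 0.34 − (0.0592/2)(-2.489) = 0.414 V.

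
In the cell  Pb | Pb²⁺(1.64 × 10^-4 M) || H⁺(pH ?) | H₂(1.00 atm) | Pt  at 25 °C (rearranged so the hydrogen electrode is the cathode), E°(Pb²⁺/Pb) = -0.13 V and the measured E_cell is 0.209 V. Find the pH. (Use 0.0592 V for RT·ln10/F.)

pH = 0.56

E°_cell = 0.13 V and n = 2.
log Q = n(E° − E)/0.0592 = 2×(0.13 − 0.209)/0.0592 = -2.669.
With Q = [Pb²⁺]·P(H₂) / [H⁺]^2, solving for [H⁺] gives log[H⁺] = -0.558, so pH = 0.56.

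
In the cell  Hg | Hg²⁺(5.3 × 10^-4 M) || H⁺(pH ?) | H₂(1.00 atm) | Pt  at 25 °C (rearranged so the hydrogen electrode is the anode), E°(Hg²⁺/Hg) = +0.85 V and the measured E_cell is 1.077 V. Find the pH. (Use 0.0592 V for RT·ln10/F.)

E°_cell = 0.85 V and n = 2.
log Q = n(E° − E)/0.0592 = 2×(0.85 − 1.077)/0.0592 = -7.669.
With Q = [H⁺]^2 / ([Hg²⁺]·P(H₂)), solving for [H⁺] gives log[H⁺] = -5.472, so pH = 5.47.

pH = 5.47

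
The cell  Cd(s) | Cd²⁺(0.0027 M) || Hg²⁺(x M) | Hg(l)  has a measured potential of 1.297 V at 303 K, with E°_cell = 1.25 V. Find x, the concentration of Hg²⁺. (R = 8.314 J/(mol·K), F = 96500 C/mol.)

From the Nernst equation, ln Q = nF(E° − E)/RT = 2×96500×(1.25 − 1.297)/(8.314×303) = -3.601, so Q = 0.0273.
With Q = [Cd²⁺]/[Hg²⁺] and the known concentrations, [Hg²⁺] in the denominator gives [Hg²⁺] = 0.099 M.

0.099 M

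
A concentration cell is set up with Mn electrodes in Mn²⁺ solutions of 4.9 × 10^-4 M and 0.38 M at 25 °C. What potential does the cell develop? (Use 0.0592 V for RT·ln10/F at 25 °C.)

Both half-cells are Mn²⁺/Mn, so E°_cell = 0. The concentrated side is the cathode; the cell reaction moves Mn²⁺ from high to low concentration with n = 2.
Q = [Mn²⁺]_dilute/[Mn²⁺]_conc = 4.9 × 10^-4/0.38 = 0.00129.
E = 0 − (0.0592/2) log Q = −(0.0592/2)(-2.890) = 0.0855 V.

0.086 V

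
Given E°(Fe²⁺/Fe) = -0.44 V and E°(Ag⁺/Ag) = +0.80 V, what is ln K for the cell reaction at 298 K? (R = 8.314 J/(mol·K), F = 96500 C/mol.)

ln K = 96.6

E°_cell = +0.80 − (-0.44) = 1.24 V, with n = 2 electrons transferred.
At equilibrium E = 0, so the Nernst equation gives ln K = nFE°/RT = (2)(96500)(1.24)/((8.314)(298)) = 96.59.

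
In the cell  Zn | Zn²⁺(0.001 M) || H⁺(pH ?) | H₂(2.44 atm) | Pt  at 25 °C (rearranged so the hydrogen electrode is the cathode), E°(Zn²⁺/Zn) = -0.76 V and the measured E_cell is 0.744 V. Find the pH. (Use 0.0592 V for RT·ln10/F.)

pH = 1.58

E°_cell = 0.76 V and n = 2.
log Q = n(E° − E)/0.0592 = 2×(0.76 − 0.744)/0.0592 = 0.541.
With Q = [Zn²⁺]·P(H₂) / [H⁺]^2, solving for [H⁺] gives log[H⁺] = -1.577, so pH = 1.58.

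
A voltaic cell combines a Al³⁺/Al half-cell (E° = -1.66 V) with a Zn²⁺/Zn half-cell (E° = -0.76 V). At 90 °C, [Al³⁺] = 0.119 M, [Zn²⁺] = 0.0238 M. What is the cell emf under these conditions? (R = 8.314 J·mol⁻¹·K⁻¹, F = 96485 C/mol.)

0.864 V

The Zn²⁺/Zn couple has the higher reduction potential and acts as the cathode, so E°_cell = -0.76 − (-1.66) = 0.90 V.
Balancing electrons gives n = 6; the reaction quotient is Q = [Al³⁺]^2/[Zn²⁺]^3 = 1050.
E = E° − (RT/nF) ln Q = 0.90 − (8.314×363)/(6×96485) × (6.957) = 0.900 − 0.036 = 0.864 V.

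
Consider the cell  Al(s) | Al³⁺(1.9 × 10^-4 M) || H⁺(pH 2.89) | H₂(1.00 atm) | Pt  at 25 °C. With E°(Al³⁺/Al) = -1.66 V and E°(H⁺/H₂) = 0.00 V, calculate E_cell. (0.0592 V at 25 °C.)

1.56 V

The hydrogen couple is the cathode, so E°_cell = 1.66 V; n = 6.
[H⁺] = 10^(−2.89) = 0.0013 M, and Q = [Al³⁺]^2·P(H₂)^3 / [H⁺]^6 = 7.9 × 10^9.
E = E° − (0.0592/6) log Q = 1.66 − (0.0592/6)(9.898) = 1.562 V.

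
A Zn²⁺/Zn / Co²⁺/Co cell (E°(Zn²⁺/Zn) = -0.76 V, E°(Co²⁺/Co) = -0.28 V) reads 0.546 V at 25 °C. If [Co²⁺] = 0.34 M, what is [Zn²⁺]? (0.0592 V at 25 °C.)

From the Nernst equation, log Q = n(E° − E)/0.0592 = 2(0.48 − 0.546)/0.0592 = -2.230, so Q = 0.00589.
With Q = [Zn²⁺]/[Co²⁺] and the known concentrations, [Zn²⁺] in the numerator gives [Zn²⁺] = 0.002 M.

0.002 M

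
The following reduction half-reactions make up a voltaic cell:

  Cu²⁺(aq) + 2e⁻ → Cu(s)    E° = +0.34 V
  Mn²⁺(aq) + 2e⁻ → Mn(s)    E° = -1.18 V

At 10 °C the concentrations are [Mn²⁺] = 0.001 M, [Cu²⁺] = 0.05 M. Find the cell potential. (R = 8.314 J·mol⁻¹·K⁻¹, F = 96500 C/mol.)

1.57 V

The Cu²⁺/Cu couple has the higher reduction potential and acts as the cathode, so E°_cell = +0.34 − (-1.18) = 1.52 V.
Balancing electrons gives n = 2; the reaction quotient is Q = [Mn²⁺]/[Cu²⁺] = 0.0200.
E = E° − (RT/nF) ln Q = 1.52 − (8.314×283)/(2×96500) × (-3.912) = 1.520 + 0.048 = 1.568 V.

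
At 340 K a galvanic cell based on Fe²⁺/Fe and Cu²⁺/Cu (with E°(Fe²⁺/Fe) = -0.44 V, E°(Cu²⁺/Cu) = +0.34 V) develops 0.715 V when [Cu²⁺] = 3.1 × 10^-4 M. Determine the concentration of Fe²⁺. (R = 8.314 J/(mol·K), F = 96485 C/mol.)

0.026 M

From the Nernst equation, ln Q = nF(E° − E)/RT = 2×96485×(0.78 − 0.715)/(8.314×340) = 4.437, so Q = 84.5.
With Q = [Fe²⁺]/[Cu²⁺] and the known concentrations, [Fe²⁺] in the numerator gives [Fe²⁺] = 0.026 M.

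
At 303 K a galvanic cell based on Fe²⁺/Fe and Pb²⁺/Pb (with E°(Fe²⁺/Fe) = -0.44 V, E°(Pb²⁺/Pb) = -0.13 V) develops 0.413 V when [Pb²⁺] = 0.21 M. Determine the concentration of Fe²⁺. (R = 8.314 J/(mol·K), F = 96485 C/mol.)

From the Nernst equation, ln Q = nF(E° − E)/RT = 2×96485×(0.31 − 0.413)/(8.314×303) = -7.890, so Q = 3.74 × 10^-4.
With Q = [Fe²⁺]/[Pb²⁺] and the known concentrations, [Fe²⁺] in the numerator gives [Fe²⁺] = 7.9 × 10^-5 M.

7.9 × 10^-5 M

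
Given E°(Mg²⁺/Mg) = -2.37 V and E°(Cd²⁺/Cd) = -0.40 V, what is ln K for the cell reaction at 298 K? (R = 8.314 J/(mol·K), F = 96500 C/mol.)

ln K = 153.5

E°_cell = -0.40 − (-2.37) = 1.97 V, with n = 2 electrons transferred.
At equilibrium E = 0, so the Nernst equation gives ln K = nFE°/RT = (2)(96500)(1.97)/((8.314)(298)) = 153.46.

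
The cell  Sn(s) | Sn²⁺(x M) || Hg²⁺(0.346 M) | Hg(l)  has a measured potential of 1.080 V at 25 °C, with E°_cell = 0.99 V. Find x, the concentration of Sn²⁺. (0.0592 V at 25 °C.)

From the Nernst equation, log Q = n(E° − E)/0.0592 = 2(0.99 − 1.080)/0.0592 = -3.041, so Q = 9.11 × 10^-4.
With Q = [Sn²⁺]/[Hg²⁺] and the known concentrations, [Sn²⁺] in the numerator gives [Sn²⁺] = 3.2 × 10^-4 M.

3.2 × 10^-4 M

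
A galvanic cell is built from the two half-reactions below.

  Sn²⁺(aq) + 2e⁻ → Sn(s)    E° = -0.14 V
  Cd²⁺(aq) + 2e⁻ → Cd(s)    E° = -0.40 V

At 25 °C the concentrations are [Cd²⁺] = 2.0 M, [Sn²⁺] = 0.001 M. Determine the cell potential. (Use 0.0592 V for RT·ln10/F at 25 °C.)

The Sn²⁺/Sn couple has the higher reduction potential and acts as the cathode, so E°_cell = -0.14 − (-0.40) = 0.26 V.
Balancing electrons gives n = 2; the reaction quotient is Q = [Cd²⁺]/[Sn²⁺] = 2000.
At 25 °C, E = E° − (0.0592/n) log Q = 0.26 − (0.0592/2)(3.301) = 0.260 − 0.098 = 0.162 V.

0.162 V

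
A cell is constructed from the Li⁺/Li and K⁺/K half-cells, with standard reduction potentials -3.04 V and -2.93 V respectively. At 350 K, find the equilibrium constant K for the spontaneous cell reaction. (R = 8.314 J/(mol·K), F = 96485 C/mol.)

38

E°_cell = -2.93 − (-3.04) = 0.11 V, with n = 1 electron transferred.
At equilibrium E = 0, so the Nernst equation gives ln K = nFE°/RT = (1)(96485)(0.11)/((8.314)(350)) = 3.65.
K = e^3.65 = 38.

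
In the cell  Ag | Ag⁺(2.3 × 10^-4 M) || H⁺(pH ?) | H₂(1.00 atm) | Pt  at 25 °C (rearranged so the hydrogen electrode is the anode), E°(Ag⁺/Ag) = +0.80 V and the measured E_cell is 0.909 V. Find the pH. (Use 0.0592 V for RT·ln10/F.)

E°_cell = 0.80 V and n = 2.
log Q = n(E° − E)/0.0592 = 2×(0.80 − 0.909)/0.0592 = -3.682.
With Q = [H⁺]^2 / ([Ag⁺]^2·P(H₂)), solving for [H⁺] gives log[H⁺] = -5.479, so pH = 5.48.

pH = 5.48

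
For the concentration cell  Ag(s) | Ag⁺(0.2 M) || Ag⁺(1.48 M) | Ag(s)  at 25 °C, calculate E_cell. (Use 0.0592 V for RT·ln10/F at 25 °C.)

Both half-cells are Ag⁺/Ag, so E°_cell = 0. The concentrated side is the cathode; the cell reaction moves Ag⁺ from high to low concentration with n = 1.
Q = [Ag⁺]_dilute/[Ag⁺]_conc = 0.2/1.48 = 0.135.
E = 0 − (0.0592/1) log Q = −(0.0592/1)(-0.869) = 0.0514 V.

0.051 V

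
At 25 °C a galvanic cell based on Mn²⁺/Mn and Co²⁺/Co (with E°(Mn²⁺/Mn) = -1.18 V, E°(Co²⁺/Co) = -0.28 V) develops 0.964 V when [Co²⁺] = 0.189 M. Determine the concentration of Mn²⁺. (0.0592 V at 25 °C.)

From the Nernst equation, log Q = n(E° − E)/0.0592 = 2(0.90 − 0.964)/0.0592 = -2.162, so Q = 0.00688.
With Q = [Mn²⁺]/[Co²⁺] and the known concentrations, [Mn²⁺] in the numerator gives [Mn²⁺] = 0.0013 M.

0.0013 M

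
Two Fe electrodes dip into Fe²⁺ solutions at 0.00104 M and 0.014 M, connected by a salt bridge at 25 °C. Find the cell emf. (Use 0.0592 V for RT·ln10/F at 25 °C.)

Both half-cells are Fe²⁺/Fe, so E°_cell = 0. The concentrated side is the cathode; the cell reaction moves Fe²⁺ from high to low concentration with n = 2.
Q = [Fe²⁺]_dilute/[Fe²⁺]_conc = 0.00104/0.014 = 0.0743.
E = 0 − (0.0592/2) log Q = −(0.0592/2)(-1.129) = 0.0334 V.

0.033 V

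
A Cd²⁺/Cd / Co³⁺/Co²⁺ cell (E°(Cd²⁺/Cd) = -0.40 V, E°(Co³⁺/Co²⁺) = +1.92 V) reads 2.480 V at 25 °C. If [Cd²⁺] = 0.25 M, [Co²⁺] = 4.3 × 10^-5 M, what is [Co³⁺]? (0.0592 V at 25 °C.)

From the Nernst equation, log Q = n(E° − E)/0.0592 = 2(2.32 − 2.480)/0.0592 = -5.405, so Q = 3.93 × 10^-6.
With Q = [Cd²⁺]·[Co²⁺]^2/[Co³⁺]^2 and the known concentrations, [Co³⁺]^2 in the denominator gives [Co³⁺] = 0.011 M.

0.011 M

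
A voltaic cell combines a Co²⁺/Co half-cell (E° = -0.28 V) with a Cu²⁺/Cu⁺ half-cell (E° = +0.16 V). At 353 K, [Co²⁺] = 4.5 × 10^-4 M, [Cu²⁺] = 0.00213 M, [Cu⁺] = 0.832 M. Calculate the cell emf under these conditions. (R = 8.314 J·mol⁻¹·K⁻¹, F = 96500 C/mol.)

0.376 V

The Cu²⁺/Cu⁺ couple has the higher reduction potential and acts as the cathode, so E°_cell = +0.16 − (-0.28) = 0.44 V.
Balancing electrons gives n = 2; the reaction quotient is Q = [Co²⁺]·[Cu⁺]^2/[Cu²⁺]^2 = 68.7.
E = E° − (RT/nF) ln Q = 0.44 − (8.314×353)/(2×96500) × (4.229) = 0.440 − 0.064 = 0.376 V.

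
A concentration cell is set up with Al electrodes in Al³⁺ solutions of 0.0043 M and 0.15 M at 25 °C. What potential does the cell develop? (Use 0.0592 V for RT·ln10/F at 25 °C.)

Both half-cells are Al³⁺/Al, so E°_cell = 0. The concentrated side is the cathode; the cell reaction moves Al³⁺ from high to low concentration with n = 3.
Q = [Al³⁺]_dilute/[Al³⁺]_conc = 0.0043/0.15 = 0.0287.
E = 0 − (0.0592/3) log Q = −(0.0592/3)(-1.543) = 0.0304 V.

0.030 V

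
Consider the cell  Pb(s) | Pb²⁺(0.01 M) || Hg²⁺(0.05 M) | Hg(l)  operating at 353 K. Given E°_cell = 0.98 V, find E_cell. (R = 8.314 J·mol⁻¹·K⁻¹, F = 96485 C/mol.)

Balancing electrons gives n = 2; the reaction quotient is Q = [Pb²⁺]/[Hg²⁺] = 0.200.
E = E° − (RT/nF) ln Q = 0.98 − (8.314×353)/(2×96485) × (-1.609) = 0.980 + 0.024 = 1.004 V.

1.00 V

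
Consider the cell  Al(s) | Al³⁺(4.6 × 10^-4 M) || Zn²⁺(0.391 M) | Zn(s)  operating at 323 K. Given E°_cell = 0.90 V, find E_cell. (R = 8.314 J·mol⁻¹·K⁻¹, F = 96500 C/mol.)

0.958 V

Balancing electrons gives n = 6; the reaction quotient is Q = [Al³⁺]^2/[Zn²⁺]^3 = 3.54 × 10^-6.
E = E° − (RT/nF) ln Q = 0.90 − (8.314×323)/(6×96500) × (-12.551) = 0.900 + 0.058 = 0.958 V.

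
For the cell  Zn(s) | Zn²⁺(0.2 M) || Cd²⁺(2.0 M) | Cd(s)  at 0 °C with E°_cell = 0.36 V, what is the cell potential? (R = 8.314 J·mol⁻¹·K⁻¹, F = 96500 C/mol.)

Balancing electrons gives n = 2; the reaction quotient is Q = [Zn²⁺]/[Cd²⁺] = 0.100.
E = E° − (RT/nF) ln Q = 0.36 − (8.314×273)/(2×96500) × (-2.303) = 0.360 + 0.027 = 0.387 V.

0.387 V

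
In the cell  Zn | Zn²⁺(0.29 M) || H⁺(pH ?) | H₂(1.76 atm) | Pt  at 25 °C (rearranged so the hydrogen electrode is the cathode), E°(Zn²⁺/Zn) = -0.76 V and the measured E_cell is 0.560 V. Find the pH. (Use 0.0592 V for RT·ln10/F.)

E°_cell = 0.76 V and n = 2.
log Q = n(E° − E)/0.0592 = 2×(0.76 − 0.560)/0.0592 = 6.757.
With Q = [Zn²⁺]·P(H₂) / [H⁺]^2, solving for [H⁺] gives log[H⁺] = -3.524, so pH = 3.52.

pH = 3.52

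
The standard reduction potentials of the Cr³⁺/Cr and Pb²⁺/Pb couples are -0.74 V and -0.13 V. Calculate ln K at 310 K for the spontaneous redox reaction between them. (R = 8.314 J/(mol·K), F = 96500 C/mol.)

ln K = 137.0

E°_cell = -0.13 − (-0.74) = 0.61 V, with n = 6 electrons transferred.
At equilibrium E = 0, so the Nernst equation gives ln K = nFE°/RT = (6)(96500)(0.61)/((8.314)(310)) = 137.04.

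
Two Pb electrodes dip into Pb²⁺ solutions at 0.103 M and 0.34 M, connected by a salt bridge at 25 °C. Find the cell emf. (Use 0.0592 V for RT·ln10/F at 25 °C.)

0.015 V

Both half-cells are Pb²⁺/Pb, so E°_cell = 0. The concentrated side is the cathode; the cell reaction moves Pb²⁺ from high to low concentration with n = 2.
Q = [Pb²⁺]_dilute/[Pb²⁺]_conc = 0.103/0.34 = 0.303.
E = 0 − (0.0592/2) log Q = −(0.0592/2)(-0.519) = 0.0154 V.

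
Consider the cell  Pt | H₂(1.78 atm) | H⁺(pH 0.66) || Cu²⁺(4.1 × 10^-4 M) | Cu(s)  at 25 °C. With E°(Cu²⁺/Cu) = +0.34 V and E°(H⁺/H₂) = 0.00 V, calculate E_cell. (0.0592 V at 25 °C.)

The Cu²⁺/Cu couple is the cathode, so E°_cell = 0.34 V; n = 2.
[H⁺] = 10^(−0.66) = 0.22 M, and Q = [H⁺]^2 / ([Cu²⁺]·P(H₂)) = 65.6.
E = E° − (0.0592/2) log Q = 0.34 − (0.0592/2)(1.817) = 0.286 V.

0.29 V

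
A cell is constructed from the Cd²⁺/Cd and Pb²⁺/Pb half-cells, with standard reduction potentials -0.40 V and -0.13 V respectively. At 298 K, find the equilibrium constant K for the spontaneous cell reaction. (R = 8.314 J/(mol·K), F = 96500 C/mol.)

1.4 × 10^9

E°_cell = -0.13 − (-0.40) = 0.27 V, with n = 2 electrons transferred.
At equilibrium E = 0, so the Nernst equation gives ln K = nFE°/RT = (2)(96500)(0.27)/((8.314)(298)) = 21.03.
K = e^21.03 = 1.4 × 10^9.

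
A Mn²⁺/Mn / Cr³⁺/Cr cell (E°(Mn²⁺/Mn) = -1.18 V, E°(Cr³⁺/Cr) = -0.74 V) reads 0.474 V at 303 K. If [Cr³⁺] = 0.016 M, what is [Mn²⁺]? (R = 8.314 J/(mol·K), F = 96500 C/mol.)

From the Nernst equation, ln Q = nF(E° − E)/RT = 6×96500×(0.44 − 0.474)/(8.314×303) = -7.815, so Q = 4.04 × 10^-4.
With Q = [Mn²⁺]^3/[Cr³⁺]^2 and the known concentrations, [Mn²⁺]^3 in the numerator gives [Mn²⁺] = 0.0047 M.

0.0047 M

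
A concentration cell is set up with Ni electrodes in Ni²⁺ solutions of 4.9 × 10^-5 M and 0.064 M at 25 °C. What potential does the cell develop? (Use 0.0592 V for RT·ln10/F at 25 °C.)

0.092 V

Both half-cells are Ni²⁺/Ni, so E°_cell = 0. The concentrated side is the cathode; the cell reaction moves Ni²⁺ from high to low concentration with n = 2.
Q = [Ni²⁺]_dilute/[Ni²⁺]_conc = 4.9 × 10^-5/0.064 = 7.66 × 10^-4.
E = 0 − (0.0592/2) log Q = −(0.0592/2)(-3.116) = 0.0922 V.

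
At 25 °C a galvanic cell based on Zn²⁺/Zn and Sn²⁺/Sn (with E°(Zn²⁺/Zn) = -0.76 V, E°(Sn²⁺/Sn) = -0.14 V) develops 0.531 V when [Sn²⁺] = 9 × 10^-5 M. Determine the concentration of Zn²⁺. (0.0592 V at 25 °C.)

0.091 M

From the Nernst equation, log Q = n(E° − E)/0.0592 = 2(0.62 − 0.531)/0.0592 = 3.007, so Q = 1020.
With Q = [Zn²⁺]/[Sn²⁺] and the known concentrations, [Zn²⁺] in the numerator gives [Zn²⁺] = 0.091 M.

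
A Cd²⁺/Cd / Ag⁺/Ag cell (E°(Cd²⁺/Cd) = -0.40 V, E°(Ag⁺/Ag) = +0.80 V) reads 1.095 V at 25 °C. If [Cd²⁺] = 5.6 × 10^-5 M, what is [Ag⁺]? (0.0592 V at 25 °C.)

From the Nernst equation, log Q = n(E° − E)/0.0592 = 2(1.20 − 1.095)/0.0592 = 3.547, so Q = 3530.
With Q = [Cd²⁺]/[Ag⁺]^2 and the known concentrations, [Ag⁺]^2 in the denominator gives [Ag⁺] = 1.3 × 10^-4 M.

1.3 × 10^-4 M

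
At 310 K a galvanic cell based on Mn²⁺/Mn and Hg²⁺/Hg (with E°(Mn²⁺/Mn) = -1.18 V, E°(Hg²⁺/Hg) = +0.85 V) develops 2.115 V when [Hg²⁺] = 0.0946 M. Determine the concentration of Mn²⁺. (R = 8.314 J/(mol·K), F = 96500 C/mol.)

From the Nernst equation, ln Q = nF(E° − E)/RT = 2×96500×(2.03 − 2.115)/(8.314×310) = -6.365, so Q = 0.00172.
With Q = [Mn²⁺]/[Hg²⁺] and the known concentrations, [Mn²⁺] in the numerator gives [Mn²⁺] = 1.6 × 10^-4 M.

1.6 × 10^-4 M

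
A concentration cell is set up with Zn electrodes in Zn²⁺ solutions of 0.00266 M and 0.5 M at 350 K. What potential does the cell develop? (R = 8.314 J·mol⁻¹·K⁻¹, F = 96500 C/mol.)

Both half-cells are Zn²⁺/Zn, so E°_cell = 0. The concentrated side is the cathode; the cell reaction moves Zn²⁺ from high to low concentration with n = 2.
Q = [Zn²⁺]_dilute/[Zn²⁺]_conc = 0.00266/0.5 = 0.00532.
E = 0 − (RT/nF) ln Q = −((8.314×350)/(2×96500))(-5.236) = 0.0789 V.

0.079 V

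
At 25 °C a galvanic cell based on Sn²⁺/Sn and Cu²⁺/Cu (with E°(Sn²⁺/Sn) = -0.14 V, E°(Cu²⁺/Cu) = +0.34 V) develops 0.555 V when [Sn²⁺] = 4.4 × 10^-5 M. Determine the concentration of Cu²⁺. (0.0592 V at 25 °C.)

0.015 M

From the Nernst equation, log Q = n(E° − E)/0.0592 = 2(0.48 − 0.555)/0.0592 = -2.534, so Q = 0.00293.
With Q = [Sn²⁺]/[Cu²⁺] and the known concentrations, [Cu²⁺] in the denominator gives [Cu²⁺] = 0.015 M.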